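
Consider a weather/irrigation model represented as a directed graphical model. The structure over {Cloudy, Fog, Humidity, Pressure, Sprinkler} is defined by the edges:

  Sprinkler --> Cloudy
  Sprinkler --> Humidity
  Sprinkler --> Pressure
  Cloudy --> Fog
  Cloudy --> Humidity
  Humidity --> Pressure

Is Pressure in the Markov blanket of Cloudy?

Children of Cloudy: Fog, Humidity.
Cloudy has parent Sprinkler.
Other parents of Cloudy's children:
  Fog: —
  Humidity: Sprinkler
MB(Cloudy) = {Fog, Humidity, Sprinkler}; Pressure is not in this set.

No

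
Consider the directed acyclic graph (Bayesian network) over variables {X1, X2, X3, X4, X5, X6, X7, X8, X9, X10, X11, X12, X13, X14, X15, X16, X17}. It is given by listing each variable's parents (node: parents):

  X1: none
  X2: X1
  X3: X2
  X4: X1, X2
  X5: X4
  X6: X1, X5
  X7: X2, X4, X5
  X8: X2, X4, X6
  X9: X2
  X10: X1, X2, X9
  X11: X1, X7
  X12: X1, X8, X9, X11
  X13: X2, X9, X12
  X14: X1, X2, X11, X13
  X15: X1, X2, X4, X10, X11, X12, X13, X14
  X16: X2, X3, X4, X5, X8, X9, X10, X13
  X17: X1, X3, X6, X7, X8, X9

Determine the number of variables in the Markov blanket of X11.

11

A node's Markov blanket = Pa ∪ Ch ∪ (parents of Ch other than the node itself).
X11's children: X12, X14, X15.
X11's parents: X1, X7.
Parents of each child, excluding X11:
  parents(X12) \ {X11} = {X1, X8, X9}.
  X14 also has parents X1, X2, X13.
  parents(X15) \ {X11} = {X1, X2, X4, X10, X12, X13, X14}.
MB(X11) = {X1, X2, X4, X7, X8, X9, X10, X12, X13, X14, X15}, which has 11 nodes.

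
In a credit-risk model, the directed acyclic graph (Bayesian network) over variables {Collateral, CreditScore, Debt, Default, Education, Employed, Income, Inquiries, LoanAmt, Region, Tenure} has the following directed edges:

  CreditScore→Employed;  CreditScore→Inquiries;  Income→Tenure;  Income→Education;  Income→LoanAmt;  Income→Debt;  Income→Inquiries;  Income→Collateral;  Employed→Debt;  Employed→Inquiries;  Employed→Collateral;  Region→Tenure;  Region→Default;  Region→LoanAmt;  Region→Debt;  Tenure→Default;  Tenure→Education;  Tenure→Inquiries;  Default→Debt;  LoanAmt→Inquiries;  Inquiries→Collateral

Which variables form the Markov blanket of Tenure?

Recall MB(v) = parents ∪ children ∪ spouses, where spouses are the other parents of v's children.
Tenure has parents Income, Region.
Ch(Tenure) = {Default, Education, Inquiries}.
Co-parents of Tenure (other parents of its children):
  Default also has parent Region.
  Education also has parent Income.
  parents(Inquiries) \ {Tenure} = {CreditScore, Employed, Income, LoanAmt}.
Taking the union gives {CreditScore, Default, Education, Employed, Income, Inquiries, LoanAmt, Region}.

{CreditScore, Default, Education, Employed, Income, Inquiries, LoanAmt, Region}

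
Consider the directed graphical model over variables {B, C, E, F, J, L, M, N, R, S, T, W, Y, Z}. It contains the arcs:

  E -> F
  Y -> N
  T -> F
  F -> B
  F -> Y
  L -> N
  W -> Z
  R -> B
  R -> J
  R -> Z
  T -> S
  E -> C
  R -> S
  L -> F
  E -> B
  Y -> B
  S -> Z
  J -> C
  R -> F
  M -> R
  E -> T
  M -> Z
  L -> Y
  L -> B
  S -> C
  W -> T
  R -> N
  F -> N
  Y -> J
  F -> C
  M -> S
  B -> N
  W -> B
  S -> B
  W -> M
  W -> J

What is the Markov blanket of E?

The Markov blanket of a node is its parents, its children, and the other parents of its children.
Parents of E: none.
E has children B, C, F, T.
Co-parents of E (other parents of its children):
  T's other parent is W.
  F also has parents L, R, T.
  B also has parents F, L, R, S, W, Y.
  C also has parents F, J, S.
Union: {} ∪ {B, C, F, T} ∪ {F, J, L, R, S, T, W, Y} = {B, C, F, J, L, R, S, T, W, Y}.

{B, C, F, J, L, R, S, T, W, Y}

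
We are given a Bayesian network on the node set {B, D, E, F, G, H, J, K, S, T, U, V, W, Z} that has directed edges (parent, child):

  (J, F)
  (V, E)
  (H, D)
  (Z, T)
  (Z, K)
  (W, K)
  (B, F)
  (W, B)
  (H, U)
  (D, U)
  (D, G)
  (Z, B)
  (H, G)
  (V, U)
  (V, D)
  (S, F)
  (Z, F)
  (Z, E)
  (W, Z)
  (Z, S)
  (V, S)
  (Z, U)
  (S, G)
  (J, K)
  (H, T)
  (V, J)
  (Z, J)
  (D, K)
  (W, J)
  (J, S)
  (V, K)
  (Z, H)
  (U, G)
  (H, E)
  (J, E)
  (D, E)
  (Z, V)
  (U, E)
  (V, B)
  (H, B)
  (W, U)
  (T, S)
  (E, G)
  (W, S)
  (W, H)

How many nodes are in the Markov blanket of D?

Recall MB(v) = parents ∪ children ∪ spouses, where spouses are the other parents of v's children.
Children of D: E, G, K, U.
D's parents: H, V.
Co-parents of D (other parents of its children):
  U: H, V, W, Z
  K: J, V, W, Z
  E: H, J, U, V, Z
  G: E, H, S, U
MB(D) = {E, G, H, J, K, S, U, V, W, Z}, which has 10 nodes.

10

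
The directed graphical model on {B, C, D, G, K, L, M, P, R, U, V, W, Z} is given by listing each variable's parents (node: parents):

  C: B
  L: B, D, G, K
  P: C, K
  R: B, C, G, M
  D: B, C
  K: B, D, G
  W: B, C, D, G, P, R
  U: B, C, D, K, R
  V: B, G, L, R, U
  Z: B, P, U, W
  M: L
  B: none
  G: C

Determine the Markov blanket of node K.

Pa(K) = {B, D, G}.
K has children L, P, U.
Other parents of K's children:
  L: B, D, G
  P: C
  U: B, C, D, R
Taking the union gives {B, C, D, G, L, P, R, U}.

{B, C, D, G, L, P, R, U}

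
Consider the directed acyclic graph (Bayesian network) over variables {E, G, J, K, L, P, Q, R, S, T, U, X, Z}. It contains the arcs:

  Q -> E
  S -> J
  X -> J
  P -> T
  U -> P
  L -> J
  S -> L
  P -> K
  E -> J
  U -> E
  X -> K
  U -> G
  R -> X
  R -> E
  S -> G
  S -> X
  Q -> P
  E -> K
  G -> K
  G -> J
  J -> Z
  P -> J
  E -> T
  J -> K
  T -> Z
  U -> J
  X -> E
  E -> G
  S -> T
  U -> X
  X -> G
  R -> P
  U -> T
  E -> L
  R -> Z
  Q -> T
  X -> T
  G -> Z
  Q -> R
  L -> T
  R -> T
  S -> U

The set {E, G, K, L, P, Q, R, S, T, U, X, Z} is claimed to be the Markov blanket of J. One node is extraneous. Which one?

Q

J has parents E, G, L, P, S, U, X.
Ch(J) = {K, Z}.
Parents of each child, excluding J:
  parents(K) \ {J} = {E, G, P, X}.
  Z also has parents G, R, T.
MB(J) = {E, G, K, L, P, R, S, T, U, X, Z}.
Q is neither a parent, child, nor co-parent of J, so it does not belong.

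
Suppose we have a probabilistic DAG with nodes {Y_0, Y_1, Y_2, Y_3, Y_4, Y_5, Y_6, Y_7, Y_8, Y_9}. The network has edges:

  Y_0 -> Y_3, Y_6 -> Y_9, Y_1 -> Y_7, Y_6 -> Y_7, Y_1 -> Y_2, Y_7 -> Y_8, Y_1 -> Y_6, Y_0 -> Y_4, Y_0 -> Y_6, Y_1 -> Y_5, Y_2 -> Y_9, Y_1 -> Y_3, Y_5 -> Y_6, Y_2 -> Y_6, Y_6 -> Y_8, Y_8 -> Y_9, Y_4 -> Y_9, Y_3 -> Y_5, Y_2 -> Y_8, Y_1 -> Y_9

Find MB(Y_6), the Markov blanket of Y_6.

{Y_0, Y_1, Y_2, Y_4, Y_5, Y_7, Y_8, Y_9}

By definition, MB(Y_6) is built from Y_6's parents, Y_6's children, and the co-parents of Y_6.
Parents of Y_6: Y_0, Y_1, Y_2, Y_5.
Ch(Y_6) = {Y_7, Y_8, Y_9}.
Parents of each child, excluding Y_6:
  Y_7: Y_1
  Y_8: Y_2, Y_7
  Y_9: Y_1, Y_2, Y_4, Y_8
Union: {Y_0, Y_1, Y_2, Y_5} ∪ {Y_7, Y_8, Y_9} ∪ {Y_1, Y_2, Y_4, Y_7, Y_8} = {Y_0, Y_1, Y_2, Y_4, Y_5, Y_7, Y_8, Y_9}.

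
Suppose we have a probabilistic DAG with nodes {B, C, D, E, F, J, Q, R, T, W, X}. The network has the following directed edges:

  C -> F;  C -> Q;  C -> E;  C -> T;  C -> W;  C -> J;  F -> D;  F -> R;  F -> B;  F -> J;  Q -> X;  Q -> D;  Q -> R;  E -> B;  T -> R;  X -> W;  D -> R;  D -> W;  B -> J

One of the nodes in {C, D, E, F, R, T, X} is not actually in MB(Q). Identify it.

E

The Markov blanket of a node is its parents, its children, and the other parents of its children.
Q's parents: C.
Ch(Q) = {D, R, X}.
For each child, the remaining parents (spouses of Q):
  X: —
  D: F
  R: D, F, T
MB(Q) = {C, D, F, R, T, X}.
E is neither a parent, child, nor co-parent of Q, so it does not belong.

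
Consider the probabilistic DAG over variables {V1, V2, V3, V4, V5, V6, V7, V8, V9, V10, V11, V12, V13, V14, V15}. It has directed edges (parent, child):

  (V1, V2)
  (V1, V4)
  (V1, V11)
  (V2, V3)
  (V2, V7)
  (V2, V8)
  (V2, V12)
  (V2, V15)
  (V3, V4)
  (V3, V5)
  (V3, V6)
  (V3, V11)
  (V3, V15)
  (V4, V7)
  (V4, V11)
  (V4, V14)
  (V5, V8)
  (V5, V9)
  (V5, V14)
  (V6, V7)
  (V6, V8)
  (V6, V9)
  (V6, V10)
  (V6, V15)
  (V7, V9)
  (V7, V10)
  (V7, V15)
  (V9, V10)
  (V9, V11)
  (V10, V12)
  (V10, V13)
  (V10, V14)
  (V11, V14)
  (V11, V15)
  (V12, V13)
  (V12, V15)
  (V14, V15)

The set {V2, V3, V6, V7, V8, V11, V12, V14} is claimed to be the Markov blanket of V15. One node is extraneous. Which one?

V8

Ch(V15) = {}.
V15's parents: V2, V3, V6, V7, V11, V12, V14.
With no children, V15 has no spouses; the co-parent set is empty.
MB(V15) = {V2, V3, V6, V7, V11, V12, V14}.
V8 is neither a parent, child, nor co-parent of V15, so it does not belong.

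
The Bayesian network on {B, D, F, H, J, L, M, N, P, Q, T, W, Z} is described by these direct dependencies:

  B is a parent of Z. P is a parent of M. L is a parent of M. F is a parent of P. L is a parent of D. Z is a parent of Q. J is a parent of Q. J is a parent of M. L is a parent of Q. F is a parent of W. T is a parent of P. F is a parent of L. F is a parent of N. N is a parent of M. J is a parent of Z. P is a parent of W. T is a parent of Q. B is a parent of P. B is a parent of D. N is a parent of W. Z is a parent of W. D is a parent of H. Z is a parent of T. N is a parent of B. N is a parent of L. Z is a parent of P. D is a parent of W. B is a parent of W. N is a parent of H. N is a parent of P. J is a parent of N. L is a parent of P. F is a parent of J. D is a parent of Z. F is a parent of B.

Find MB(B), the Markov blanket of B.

{D, F, J, L, N, P, T, W, Z}

Pa(B) = {F, N}.
B has children D, P, W, Z.
Other parents of B's children:
  D also has parent L.
  Z also has parents D, J.
  parents(P) \ {B} = {F, L, N, T, Z}.
  parents(W) \ {B} = {D, F, N, P, Z}.
MB(B) = {D, F, J, L, N, P, T, W, Z}.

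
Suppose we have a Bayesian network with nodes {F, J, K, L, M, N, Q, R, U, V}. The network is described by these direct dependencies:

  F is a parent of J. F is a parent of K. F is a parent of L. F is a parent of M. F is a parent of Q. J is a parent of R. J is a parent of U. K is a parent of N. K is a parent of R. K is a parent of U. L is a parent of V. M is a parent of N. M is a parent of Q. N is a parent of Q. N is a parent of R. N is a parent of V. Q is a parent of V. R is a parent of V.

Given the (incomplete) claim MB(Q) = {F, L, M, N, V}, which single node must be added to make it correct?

A node's Markov blanket = Pa ∪ Ch ∪ (parents of Ch other than the node itself).
Q's parents: F, M, N.
Q's children: V.
For each child, the remaining parents (spouses of Q):
  V: L, N, R
MB(Q) = {F, L, M, N, R, V}.
Comparing with the claimed set, R is missing.

R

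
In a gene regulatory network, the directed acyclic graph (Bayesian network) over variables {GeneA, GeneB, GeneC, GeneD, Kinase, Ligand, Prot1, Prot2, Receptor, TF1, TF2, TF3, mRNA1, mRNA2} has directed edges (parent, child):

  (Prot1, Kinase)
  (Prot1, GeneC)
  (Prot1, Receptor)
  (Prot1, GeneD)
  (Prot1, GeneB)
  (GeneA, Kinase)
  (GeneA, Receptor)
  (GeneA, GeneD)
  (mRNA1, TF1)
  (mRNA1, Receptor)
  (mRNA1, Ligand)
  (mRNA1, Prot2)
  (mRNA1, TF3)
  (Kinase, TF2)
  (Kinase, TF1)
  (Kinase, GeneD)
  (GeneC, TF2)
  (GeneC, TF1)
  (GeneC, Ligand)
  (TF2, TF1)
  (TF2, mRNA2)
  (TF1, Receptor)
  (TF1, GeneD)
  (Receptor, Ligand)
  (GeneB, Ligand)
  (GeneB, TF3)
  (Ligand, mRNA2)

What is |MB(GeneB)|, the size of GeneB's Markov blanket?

Parents of GeneB: Prot1.
GeneB has children Ligand, TF3.
For each child, the remaining parents (spouses of GeneB):
  Ligand: GeneC, Receptor, mRNA1
  TF3: mRNA1
MB(GeneB) = {GeneC, Ligand, Prot1, Receptor, TF3, mRNA1}, which has 6 nodes.

6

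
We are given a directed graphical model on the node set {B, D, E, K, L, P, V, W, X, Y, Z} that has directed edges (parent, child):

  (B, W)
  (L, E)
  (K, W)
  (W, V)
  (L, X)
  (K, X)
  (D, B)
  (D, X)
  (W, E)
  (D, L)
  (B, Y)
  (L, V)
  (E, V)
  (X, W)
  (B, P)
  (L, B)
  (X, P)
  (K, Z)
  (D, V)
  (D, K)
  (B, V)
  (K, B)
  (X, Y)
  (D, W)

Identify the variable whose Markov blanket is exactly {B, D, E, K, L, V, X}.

The target node must have every member of {B, D, E, K, L, V, X} as a parent, child, or co-parent, and no others.
Parents of W: B, D, K, X; children: E, V; co-parents: B, D, E, L.
These exactly cover the given set, so the node is W.

W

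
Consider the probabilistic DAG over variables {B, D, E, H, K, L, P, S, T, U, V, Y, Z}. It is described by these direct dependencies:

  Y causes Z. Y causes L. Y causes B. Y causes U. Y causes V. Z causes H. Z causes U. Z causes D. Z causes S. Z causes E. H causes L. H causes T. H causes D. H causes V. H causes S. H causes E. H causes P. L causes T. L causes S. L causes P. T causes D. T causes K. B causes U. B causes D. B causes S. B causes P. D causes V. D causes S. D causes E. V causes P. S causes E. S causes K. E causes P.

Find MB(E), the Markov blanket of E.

E's parents: D, H, S, Z.
Children of E: P.
Other parents of E's children:
  P's other parents are B, H, L, V.
Taking the union gives {B, D, H, L, P, S, V, Z}.

{B, D, H, L, P, S, V, Z}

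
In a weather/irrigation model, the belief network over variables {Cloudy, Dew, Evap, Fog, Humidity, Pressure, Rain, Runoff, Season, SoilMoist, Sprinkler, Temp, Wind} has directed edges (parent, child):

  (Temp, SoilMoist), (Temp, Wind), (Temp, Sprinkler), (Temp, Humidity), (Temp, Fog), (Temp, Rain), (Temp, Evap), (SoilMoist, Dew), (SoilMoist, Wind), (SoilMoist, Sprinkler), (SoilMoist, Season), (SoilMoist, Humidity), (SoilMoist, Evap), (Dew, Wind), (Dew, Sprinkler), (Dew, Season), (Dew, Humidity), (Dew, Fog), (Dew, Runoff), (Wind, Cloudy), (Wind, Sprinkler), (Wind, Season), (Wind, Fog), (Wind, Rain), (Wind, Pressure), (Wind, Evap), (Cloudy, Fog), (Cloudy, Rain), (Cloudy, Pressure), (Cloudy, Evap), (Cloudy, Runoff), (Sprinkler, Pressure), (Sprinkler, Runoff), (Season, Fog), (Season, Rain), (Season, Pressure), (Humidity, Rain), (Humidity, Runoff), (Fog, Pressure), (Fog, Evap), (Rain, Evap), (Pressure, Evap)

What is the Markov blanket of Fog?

By definition, MB(Fog) is built from Fog's parents, Fog's children, and the co-parents of Fog.
Fog's children: Evap, Pressure.
Fog has parents Cloudy, Dew, Season, Temp, Wind.
Other parents of Fog's children:
  parents(Pressure) \ {Fog} = {Cloudy, Season, Sprinkler, Wind}.
  Evap's other parents are Cloudy, Pressure, Rain, SoilMoist, Temp, Wind.
Union: {Cloudy, Dew, Season, Temp, Wind} ∪ {Evap, Pressure} ∪ {Cloudy, Pressure, Rain, Season, SoilMoist, Sprinkler, Temp, Wind} = {Cloudy, Dew, Evap, Pressure, Rain, Season, SoilMoist, Sprinkler, Temp, Wind}.

{Cloudy, Dew, Evap, Pressure, Rain, Season, SoilMoist, Sprinkler, Temp, Wind}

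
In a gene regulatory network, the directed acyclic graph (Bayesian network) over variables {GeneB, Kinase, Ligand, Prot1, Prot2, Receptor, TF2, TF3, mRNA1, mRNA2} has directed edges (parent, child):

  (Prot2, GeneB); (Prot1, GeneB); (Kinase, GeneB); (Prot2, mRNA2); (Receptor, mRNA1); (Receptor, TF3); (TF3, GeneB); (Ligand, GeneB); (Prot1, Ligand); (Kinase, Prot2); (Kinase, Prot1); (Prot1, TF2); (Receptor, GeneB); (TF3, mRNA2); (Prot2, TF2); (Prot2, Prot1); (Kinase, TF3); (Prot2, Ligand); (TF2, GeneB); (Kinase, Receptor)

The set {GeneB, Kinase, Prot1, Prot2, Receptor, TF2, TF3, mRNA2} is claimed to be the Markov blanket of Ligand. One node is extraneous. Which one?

mRNA2

Parents of Ligand: Prot1, Prot2.
Children of Ligand: GeneB.
Other parents of Ligand's children:
  GeneB also has parents Kinase, Prot1, Prot2, Receptor, TF2, TF3.
MB(Ligand) = {GeneB, Kinase, Prot1, Prot2, Receptor, TF2, TF3}.
mRNA2 is neither a parent, child, nor co-parent of Ligand, so it does not belong.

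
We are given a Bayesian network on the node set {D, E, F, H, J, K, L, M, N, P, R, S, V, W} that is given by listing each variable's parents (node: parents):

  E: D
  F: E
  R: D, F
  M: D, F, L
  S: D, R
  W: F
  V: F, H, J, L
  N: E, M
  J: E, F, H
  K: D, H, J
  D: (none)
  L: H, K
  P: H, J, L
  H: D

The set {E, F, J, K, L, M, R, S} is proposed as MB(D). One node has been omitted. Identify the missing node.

H

Ch(D) = {E, H, K, M, R, S}.
Parents of D: none.
Other parents of D's children:
  E: —
  H: —
  K: H, J
  M: F, L
  R: F
  S: R
MB(D) = {E, F, H, J, K, L, M, R, S}.
Comparing with the claimed set, H is missing.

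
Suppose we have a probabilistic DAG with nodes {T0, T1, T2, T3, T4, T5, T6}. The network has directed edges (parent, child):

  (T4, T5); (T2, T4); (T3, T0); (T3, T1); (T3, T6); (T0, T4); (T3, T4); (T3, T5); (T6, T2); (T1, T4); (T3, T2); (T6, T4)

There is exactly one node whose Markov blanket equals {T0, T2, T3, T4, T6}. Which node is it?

T1

The target node must have every member of {T0, T2, T3, T4, T6} as a parent, child, or co-parent, and no others.
Parents of T1: T3; children: T4; co-parents: T0, T2, T3, T6.
These exactly cover the given set, so the node is T1.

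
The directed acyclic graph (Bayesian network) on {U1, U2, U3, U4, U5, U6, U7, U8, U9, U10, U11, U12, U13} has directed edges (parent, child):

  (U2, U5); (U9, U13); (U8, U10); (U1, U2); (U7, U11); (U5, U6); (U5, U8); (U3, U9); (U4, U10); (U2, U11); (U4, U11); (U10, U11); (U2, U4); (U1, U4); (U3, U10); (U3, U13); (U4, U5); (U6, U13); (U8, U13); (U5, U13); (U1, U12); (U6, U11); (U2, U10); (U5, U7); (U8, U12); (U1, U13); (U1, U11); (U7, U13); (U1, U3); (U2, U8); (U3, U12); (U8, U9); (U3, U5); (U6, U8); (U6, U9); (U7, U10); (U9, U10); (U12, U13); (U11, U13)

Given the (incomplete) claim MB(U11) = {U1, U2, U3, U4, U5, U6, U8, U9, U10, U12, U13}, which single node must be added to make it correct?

A node's Markov blanket = Pa ∪ Ch ∪ (parents of Ch other than the node itself).
Parents of U11: U1, U2, U4, U6, U7, U10.
Children of U11: U13.
Other parents of U11's children:
  U13 also has parents U1, U3, U5, U6, U7, U8, U9, U12.
MB(U11) = {U1, U2, U3, U4, U5, U6, U7, U8, U9, U10, U12, U13}.
Comparing with the claimed set, U7 is missing.

U7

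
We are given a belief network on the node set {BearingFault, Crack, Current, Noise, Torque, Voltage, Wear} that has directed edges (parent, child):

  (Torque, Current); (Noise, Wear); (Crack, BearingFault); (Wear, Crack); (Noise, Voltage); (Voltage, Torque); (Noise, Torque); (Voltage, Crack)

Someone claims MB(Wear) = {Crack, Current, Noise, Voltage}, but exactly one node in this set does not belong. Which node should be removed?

By definition, MB(Wear) is built from Wear's parents, Wear's children, and the co-parents of Wear.
Wear has parent Noise.
Ch(Wear) = {Crack}.
For each child, the remaining parents (spouses of Wear):
  Crack: Voltage
MB(Wear) = {Crack, Noise, Voltage}.
Current is neither a parent, child, nor co-parent of Wear, so it does not belong.

Current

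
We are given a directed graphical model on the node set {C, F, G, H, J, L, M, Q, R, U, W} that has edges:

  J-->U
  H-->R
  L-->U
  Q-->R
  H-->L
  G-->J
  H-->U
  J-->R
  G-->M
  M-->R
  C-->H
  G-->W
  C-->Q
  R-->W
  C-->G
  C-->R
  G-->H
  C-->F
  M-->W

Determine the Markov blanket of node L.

{H, J, U}

L has parent H.
Children of L: U.
Co-parents of L (other parents of its children):
  U: H, J
So the Markov blanket of L is {H, J, U}.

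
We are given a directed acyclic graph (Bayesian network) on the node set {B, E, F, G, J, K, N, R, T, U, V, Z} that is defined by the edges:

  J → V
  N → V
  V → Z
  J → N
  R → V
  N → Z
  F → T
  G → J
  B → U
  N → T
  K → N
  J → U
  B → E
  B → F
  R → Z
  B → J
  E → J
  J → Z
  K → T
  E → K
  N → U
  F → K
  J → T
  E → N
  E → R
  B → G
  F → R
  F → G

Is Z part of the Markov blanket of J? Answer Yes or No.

Z is a child of J.
So Z ∈ MB(J).

Yes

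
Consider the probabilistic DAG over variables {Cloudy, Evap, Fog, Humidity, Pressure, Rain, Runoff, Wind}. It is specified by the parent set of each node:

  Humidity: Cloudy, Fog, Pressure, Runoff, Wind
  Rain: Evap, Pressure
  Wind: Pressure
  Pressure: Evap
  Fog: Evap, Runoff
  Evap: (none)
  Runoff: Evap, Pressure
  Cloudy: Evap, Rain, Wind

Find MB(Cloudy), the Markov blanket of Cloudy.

Parents of Cloudy: Evap, Rain, Wind.
Ch(Cloudy) = {Humidity}.
Co-parents of Cloudy (other parents of its children):
  parents(Humidity) \ {Cloudy} = {Fog, Pressure, Runoff, Wind}.
Union: {Evap, Rain, Wind} ∪ {Humidity} ∪ {Fog, Pressure, Runoff, Wind} = {Evap, Fog, Humidity, Pressure, Rain, Runoff, Wind}.

{Evap, Fog, Humidity, Pressure, Rain, Runoff, Wind}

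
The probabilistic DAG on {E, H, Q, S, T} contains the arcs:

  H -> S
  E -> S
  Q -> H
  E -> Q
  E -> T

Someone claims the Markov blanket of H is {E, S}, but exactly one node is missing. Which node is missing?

Q

The Markov blanket of a node is its parents, its children, and the other parents of its children.
H has parent Q.
Ch(H) = {S}.
Co-parents of H (other parents of its children):
  S's other parent is E.
MB(H) = {E, Q, S}.
Comparing with the claimed set, Q is missing.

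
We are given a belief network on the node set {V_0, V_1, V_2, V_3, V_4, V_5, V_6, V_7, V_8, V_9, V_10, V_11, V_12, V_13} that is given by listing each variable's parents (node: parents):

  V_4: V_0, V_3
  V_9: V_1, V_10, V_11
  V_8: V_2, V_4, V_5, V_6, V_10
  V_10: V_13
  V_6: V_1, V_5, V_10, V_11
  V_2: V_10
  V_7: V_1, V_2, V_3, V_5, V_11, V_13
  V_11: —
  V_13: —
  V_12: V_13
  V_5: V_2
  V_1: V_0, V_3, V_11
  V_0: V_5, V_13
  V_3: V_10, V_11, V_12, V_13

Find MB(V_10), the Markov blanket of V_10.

{V_1, V_2, V_3, V_4, V_5, V_6, V_8, V_9, V_11, V_12, V_13}

Recall MB(v) = parents ∪ children ∪ spouses, where spouses are the other parents of v's children.
Parents of V_10: V_13.
V_10's children: V_2, V_3, V_6, V_8, V_9.
For each child, the remaining parents (spouses of V_10):
  V_3's other parents are V_11, V_12, V_13.
  V_2: no additional parents.
  V_6 also has parents V_1, V_5, V_11.
  V_8's other parents are V_2, V_4, V_5, V_6.
  parents(V_9) \ {V_10} = {V_1, V_11}.
So the Markov blanket of V_10 is {V_1, V_2, V_3, V_4, V_5, V_6, V_8, V_9, V_11, V_12, V_13}.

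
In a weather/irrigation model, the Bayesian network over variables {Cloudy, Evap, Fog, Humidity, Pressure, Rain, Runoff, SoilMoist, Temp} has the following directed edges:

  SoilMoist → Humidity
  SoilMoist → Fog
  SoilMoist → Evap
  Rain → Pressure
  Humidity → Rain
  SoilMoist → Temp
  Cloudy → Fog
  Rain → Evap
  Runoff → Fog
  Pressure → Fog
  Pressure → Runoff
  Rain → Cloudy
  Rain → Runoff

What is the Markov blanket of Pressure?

{Cloudy, Fog, Rain, Runoff, SoilMoist}

Pa(Pressure) = {Rain}.
Ch(Pressure) = {Fog, Runoff}.
For each child, the remaining parents (spouses of Pressure):
  Runoff also has parent Rain.
  Fog's other parents are Cloudy, Runoff, SoilMoist.
Taking the union gives {Cloudy, Fog, Rain, Runoff, SoilMoist}.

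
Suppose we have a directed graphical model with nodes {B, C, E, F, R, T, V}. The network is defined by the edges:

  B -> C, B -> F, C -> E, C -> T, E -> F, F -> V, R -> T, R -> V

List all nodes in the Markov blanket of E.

{B, C, F}

Recall MB(v) = parents ∪ children ∪ spouses, where spouses are the other parents of v's children.
Ch(E) = {F}.
Pa(E) = {C}.
Parents of each child, excluding E:
  parents(F) \ {E} = {B}.
Union: {C} ∪ {F} ∪ {B} = {B, C, F}.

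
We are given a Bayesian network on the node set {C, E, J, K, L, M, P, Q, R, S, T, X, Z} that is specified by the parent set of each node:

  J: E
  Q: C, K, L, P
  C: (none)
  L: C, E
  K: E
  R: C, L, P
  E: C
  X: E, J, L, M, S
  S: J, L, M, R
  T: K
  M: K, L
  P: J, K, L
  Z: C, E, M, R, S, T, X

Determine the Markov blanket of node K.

{C, E, J, L, M, P, Q, T}

K has children M, P, Q, T.
Pa(K) = {E}.
For each child, the remaining parents (spouses of K):
  parents(M) \ {K} = {L}.
  P's other parents are J, L.
  Q also has parents C, L, P.
  T: no additional parents.
So the Markov blanket of K is {C, E, J, L, M, P, Q, T}.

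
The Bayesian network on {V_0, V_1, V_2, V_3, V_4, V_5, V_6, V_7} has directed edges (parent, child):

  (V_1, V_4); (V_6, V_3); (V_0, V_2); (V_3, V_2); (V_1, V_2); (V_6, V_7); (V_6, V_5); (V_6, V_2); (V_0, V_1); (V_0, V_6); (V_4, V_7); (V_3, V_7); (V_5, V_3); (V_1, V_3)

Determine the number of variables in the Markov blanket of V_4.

4

By definition, MB(V_4) is built from V_4's parents, V_4's children, and the co-parents of V_4.
V_4's parents: V_1.
V_4 has child V_7.
Co-parents of V_4 (other parents of its children):
  parents(V_7) \ {V_4} = {V_3, V_6}.
MB(V_4) = {V_1, V_3, V_6, V_7}, which has 4 nodes.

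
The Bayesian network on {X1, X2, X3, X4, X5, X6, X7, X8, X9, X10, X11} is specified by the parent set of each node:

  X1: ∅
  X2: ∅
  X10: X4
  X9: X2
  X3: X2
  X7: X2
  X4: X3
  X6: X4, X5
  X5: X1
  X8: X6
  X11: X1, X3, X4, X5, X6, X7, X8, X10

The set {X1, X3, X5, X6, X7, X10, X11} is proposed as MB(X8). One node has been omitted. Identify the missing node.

By definition, MB(X8) is built from X8's parents, X8's children, and the co-parents of X8.
Ch(X8) = {X11}.
X8's parents: X6.
Co-parents of X8 (other parents of its children):
  X11's other parents are X1, X3, X4, X5, X6, X7, X10.
MB(X8) = {X1, X3, X4, X5, X6, X7, X10, X11}.
Comparing with the claimed set, X4 is missing.

X4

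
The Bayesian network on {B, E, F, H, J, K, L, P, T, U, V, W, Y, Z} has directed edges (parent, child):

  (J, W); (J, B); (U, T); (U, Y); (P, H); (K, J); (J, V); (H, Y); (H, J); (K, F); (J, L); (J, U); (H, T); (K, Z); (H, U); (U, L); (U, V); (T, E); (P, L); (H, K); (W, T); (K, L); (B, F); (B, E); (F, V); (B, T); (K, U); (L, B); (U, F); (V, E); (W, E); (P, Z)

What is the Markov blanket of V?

{B, E, F, J, T, U, W}

V's children: E.
V's parents: F, J, U.
For each child, the remaining parents (spouses of V):
  E: B, T, W
Taking the union gives {B, E, F, J, T, U, W}.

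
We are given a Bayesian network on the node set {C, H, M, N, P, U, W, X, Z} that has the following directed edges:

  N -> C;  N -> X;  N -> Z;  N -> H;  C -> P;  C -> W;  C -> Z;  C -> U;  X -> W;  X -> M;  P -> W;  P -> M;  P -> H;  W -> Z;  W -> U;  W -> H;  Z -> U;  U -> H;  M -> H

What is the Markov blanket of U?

Ch(U) = {H}.
U has parents C, W, Z.
Parents of each child, excluding U:
  parents(H) \ {U} = {M, N, P, W}.
Union: {C, W, Z} ∪ {H} ∪ {M, N, P, W} = {C, H, M, N, P, W, Z}.

{C, H, M, N, P, W, Z}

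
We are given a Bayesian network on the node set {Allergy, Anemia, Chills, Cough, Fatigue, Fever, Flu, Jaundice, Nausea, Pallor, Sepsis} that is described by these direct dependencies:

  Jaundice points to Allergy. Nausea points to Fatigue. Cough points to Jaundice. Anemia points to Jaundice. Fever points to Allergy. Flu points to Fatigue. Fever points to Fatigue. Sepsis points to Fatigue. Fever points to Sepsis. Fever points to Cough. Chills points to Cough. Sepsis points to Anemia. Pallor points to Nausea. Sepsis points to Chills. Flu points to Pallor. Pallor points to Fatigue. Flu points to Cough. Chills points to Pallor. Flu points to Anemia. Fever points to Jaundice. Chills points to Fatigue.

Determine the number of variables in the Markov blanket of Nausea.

6

Nausea's children: Fatigue.
Nausea's parents: Pallor.
Parents of each child, excluding Nausea:
  Fatigue: Chills, Fever, Flu, Pallor, Sepsis
MB(Nausea) = {Chills, Fatigue, Fever, Flu, Pallor, Sepsis}, which has 6 nodes.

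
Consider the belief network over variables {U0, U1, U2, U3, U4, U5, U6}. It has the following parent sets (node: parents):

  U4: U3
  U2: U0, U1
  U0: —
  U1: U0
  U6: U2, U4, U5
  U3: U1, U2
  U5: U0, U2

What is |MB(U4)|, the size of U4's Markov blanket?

U4 has parent U3.
U4's children: U6.
For each child, the remaining parents (spouses of U4):
  U6: U2, U5
MB(U4) = {U2, U3, U5, U6}, which has 4 nodes.

4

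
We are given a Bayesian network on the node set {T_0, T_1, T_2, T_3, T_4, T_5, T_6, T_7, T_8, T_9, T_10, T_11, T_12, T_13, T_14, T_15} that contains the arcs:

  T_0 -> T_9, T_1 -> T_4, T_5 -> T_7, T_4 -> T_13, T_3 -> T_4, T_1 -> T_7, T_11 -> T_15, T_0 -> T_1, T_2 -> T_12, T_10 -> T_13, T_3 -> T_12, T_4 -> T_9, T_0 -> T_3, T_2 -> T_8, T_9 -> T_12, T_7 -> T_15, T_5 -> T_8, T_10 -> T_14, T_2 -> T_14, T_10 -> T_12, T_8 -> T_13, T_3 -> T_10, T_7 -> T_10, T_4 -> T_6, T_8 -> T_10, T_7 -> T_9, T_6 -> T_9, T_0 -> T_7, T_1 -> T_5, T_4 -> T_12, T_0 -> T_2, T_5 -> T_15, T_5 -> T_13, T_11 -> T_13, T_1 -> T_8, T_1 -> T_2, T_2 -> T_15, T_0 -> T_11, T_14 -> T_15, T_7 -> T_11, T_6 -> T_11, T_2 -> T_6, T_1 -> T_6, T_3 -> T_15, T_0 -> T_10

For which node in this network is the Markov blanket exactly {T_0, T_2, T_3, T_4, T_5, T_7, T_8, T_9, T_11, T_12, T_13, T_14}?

T_10

The target node must have every member of {T_0, T_2, T_3, T_4, T_5, T_7, T_8, T_9, T_11, T_12, T_13, T_14} as a parent, child, or co-parent, and no others.
Parents of T_10: T_0, T_3, T_7, T_8; children: T_12, T_13, T_14; co-parents: T_2, T_3, T_4, T_5, T_8, T_9, T_11.
These exactly cover the given set, so the node is T_10.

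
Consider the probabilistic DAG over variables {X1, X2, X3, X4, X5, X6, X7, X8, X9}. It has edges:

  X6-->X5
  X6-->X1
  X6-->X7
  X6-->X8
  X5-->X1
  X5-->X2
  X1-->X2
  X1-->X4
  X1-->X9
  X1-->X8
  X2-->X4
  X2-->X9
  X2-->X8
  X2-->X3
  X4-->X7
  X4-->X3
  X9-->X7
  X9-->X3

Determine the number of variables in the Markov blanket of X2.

7

X2's parents: X1, X5.
Children of X2: X3, X4, X8, X9.
Co-parents of X2 (other parents of its children):
  X4's other parent is X1.
  parents(X9) \ {X2} = {X1}.
  X8 also has parents X1, X6.
  X3 also has parents X4, X9.
MB(X2) = {X1, X3, X4, X5, X6, X8, X9}, which has 7 nodes.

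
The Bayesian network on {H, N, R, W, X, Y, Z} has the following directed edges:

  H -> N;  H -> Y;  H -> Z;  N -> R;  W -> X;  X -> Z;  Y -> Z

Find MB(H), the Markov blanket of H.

{N, X, Y, Z}

Ch(H) = {N, Y, Z}.
Pa(H) = {}.
Parents of each child, excluding H:
  N: —
  Y: —
  Z: X, Y
Union: {} ∪ {N, Y, Z} ∪ {X, Y} = {N, X, Y, Z}.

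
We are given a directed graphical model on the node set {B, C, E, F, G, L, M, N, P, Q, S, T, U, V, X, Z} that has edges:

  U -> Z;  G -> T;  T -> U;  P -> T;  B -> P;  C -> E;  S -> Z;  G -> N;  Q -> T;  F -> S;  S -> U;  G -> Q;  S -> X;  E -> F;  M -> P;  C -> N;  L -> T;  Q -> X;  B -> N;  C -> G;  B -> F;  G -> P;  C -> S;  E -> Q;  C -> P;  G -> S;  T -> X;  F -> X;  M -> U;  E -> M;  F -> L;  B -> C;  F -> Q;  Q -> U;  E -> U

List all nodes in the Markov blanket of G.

{B, C, E, F, L, M, N, P, Q, S, T}

Recall MB(v) = parents ∪ children ∪ spouses, where spouses are the other parents of v's children.
G's children: N, P, Q, S, T.
G's parents: C.
Other parents of G's children:
  N's other parents are B, C.
  P also has parents B, C, M.
  parents(Q) \ {G} = {E, F}.
  S also has parents C, F.
  T also has parents L, P, Q.
Taking the union gives {B, C, E, F, L, M, N, P, Q, S, T}.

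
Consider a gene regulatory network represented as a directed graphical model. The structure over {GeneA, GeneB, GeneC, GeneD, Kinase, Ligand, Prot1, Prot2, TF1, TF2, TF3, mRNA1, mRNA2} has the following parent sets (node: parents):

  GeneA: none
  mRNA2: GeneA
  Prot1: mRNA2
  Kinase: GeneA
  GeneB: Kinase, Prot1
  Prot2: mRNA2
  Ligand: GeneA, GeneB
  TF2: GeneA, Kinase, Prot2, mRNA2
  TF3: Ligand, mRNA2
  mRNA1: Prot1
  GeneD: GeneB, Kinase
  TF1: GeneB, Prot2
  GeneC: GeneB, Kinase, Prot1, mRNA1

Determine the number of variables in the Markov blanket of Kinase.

9

Recall MB(v) = parents ∪ children ∪ spouses, where spouses are the other parents of v's children.
Parents of Kinase: GeneA.
Kinase's children: GeneB, GeneC, GeneD, TF2.
Co-parents of Kinase (other parents of its children):
  GeneB: Prot1
  TF2: GeneA, Prot2, mRNA2
  GeneD: GeneB
  GeneC: GeneB, Prot1, mRNA1
MB(Kinase) = {GeneA, GeneB, GeneC, GeneD, Prot1, Prot2, TF2, mRNA1, mRNA2}, which has 9 nodes.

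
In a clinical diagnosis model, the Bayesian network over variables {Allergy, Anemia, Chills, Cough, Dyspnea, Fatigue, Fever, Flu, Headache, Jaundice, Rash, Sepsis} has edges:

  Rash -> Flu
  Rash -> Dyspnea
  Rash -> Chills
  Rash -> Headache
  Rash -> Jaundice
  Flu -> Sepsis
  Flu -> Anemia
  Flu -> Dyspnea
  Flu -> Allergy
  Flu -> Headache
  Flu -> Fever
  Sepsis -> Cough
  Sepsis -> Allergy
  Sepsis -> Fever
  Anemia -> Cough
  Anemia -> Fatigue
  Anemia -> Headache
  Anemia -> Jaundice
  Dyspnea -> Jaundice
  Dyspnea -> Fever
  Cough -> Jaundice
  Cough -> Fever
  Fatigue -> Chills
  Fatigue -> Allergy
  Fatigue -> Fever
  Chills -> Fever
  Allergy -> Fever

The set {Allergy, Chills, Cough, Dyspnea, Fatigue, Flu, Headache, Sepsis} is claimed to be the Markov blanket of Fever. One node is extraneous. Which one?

Headache

Pa(Fever) = {Allergy, Chills, Cough, Dyspnea, Fatigue, Flu, Sepsis}.
Fever's children: none.
Fever has no children, so there are no co-parents.
MB(Fever) = {Allergy, Chills, Cough, Dyspnea, Fatigue, Flu, Sepsis}.
Headache is neither a parent, child, nor co-parent of Fever, so it does not belong.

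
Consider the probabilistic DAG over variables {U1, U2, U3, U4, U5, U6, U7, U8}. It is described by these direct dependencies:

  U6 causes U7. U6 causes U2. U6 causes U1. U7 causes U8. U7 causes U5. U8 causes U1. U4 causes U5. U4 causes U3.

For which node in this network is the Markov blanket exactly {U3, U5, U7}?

U4

The target node must have every member of {U3, U5, U7} as a parent, child, or co-parent, and no others.
Parents of U4: none; children: U3, U5; co-parents: U7.
These exactly cover the given set, so the node is U4.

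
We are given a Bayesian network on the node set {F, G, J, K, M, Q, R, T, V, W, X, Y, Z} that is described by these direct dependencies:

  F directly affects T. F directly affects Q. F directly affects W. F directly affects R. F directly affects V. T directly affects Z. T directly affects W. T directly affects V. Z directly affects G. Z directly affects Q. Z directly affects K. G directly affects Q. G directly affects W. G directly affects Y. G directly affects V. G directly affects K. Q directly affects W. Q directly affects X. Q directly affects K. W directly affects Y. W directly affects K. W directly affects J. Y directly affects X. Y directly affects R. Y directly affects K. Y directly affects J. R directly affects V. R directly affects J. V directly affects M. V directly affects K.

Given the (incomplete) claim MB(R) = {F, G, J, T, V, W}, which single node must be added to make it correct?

By definition, MB(R) is built from R's parents, R's children, and the co-parents of R.
Children of R: J, V.
Parents of R: F, Y.
Co-parents of R (other parents of its children):
  parents(V) \ {R} = {F, G, T}.
  J also has parents W, Y.
MB(R) = {F, G, J, T, V, W, Y}.
Comparing with the claimed set, Y is missing.

Y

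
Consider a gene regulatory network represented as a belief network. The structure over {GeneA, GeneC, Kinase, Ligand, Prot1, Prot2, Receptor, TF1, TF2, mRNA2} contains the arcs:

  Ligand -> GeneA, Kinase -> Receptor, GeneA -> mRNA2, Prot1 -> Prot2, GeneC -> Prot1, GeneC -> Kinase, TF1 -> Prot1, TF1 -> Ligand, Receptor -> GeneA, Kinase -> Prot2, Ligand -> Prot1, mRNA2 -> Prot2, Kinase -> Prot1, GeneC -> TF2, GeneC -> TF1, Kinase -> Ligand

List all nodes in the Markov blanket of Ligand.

The Markov blanket of a node is its parents, its children, and the other parents of its children.
Pa(Ligand) = {Kinase, TF1}.
Ligand has children GeneA, Prot1.
Other parents of Ligand's children:
  GeneA's other parent is Receptor.
  Prot1's other parents are GeneC, Kinase, TF1.
So the Markov blanket of Ligand is {GeneA, GeneC, Kinase, Prot1, Receptor, TF1}.

{GeneA, GeneC, Kinase, Prot1, Receptor, TF1}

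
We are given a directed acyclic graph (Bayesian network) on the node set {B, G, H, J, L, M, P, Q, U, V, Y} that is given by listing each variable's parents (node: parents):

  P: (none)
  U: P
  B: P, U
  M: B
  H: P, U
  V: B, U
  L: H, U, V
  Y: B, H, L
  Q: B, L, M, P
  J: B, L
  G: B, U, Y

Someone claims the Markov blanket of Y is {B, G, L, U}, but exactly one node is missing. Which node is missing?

H

A node's Markov blanket = Pa ∪ Ch ∪ (parents of Ch other than the node itself).
Parents of Y: B, H, L.
Y has child G.
Other parents of Y's children:
  G: B, U
MB(Y) = {B, G, H, L, U}.
Comparing with the claimed set, H is missing.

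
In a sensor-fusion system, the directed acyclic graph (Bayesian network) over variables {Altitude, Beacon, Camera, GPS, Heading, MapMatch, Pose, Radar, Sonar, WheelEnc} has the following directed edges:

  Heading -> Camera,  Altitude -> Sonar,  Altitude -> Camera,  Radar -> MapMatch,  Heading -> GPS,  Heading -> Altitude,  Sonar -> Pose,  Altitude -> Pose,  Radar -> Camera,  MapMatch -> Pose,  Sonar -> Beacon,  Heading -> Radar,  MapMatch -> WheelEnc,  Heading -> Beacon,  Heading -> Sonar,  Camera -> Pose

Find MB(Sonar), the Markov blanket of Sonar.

Recall MB(v) = parents ∪ children ∪ spouses, where spouses are the other parents of v's children.
Children of Sonar: Beacon, Pose.
Parents of Sonar: Altitude, Heading.
Other parents of Sonar's children:
  Pose: Altitude, Camera, MapMatch
  Beacon: Heading
MB(Sonar) = {Altitude, Beacon, Camera, Heading, MapMatch, Pose}.

{Altitude, Beacon, Camera, Heading, MapMatch, Pose}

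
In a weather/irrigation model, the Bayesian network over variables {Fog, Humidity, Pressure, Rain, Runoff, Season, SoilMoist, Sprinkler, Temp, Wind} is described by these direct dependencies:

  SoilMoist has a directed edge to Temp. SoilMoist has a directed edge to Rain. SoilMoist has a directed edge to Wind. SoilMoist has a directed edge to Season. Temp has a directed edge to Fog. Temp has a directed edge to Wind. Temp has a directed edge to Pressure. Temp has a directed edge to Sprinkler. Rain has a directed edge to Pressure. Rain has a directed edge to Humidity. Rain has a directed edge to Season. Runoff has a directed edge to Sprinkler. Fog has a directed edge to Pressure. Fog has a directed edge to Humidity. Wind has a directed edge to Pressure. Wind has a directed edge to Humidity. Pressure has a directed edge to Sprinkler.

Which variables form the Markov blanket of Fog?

{Humidity, Pressure, Rain, Temp, Wind}

Recall MB(v) = parents ∪ children ∪ spouses, where spouses are the other parents of v's children.
Parents of Fog: Temp.
Ch(Fog) = {Humidity, Pressure}.
Parents of each child, excluding Fog:
  Pressure: Rain, Temp, Wind
  Humidity: Rain, Wind
Taking the union gives {Humidity, Pressure, Rain, Temp, Wind}.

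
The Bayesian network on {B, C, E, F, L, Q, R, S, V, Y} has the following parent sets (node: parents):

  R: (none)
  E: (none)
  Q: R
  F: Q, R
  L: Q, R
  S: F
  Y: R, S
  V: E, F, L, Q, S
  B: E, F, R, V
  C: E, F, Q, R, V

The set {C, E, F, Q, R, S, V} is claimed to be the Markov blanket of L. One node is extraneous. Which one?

Pa(L) = {Q, R}.
L's children: V.
For each child, the remaining parents (spouses of L):
  V's other parents are E, F, Q, S.
MB(L) = {E, F, Q, R, S, V}.
C is neither a parent, child, nor co-parent of L, so it does not belong.

C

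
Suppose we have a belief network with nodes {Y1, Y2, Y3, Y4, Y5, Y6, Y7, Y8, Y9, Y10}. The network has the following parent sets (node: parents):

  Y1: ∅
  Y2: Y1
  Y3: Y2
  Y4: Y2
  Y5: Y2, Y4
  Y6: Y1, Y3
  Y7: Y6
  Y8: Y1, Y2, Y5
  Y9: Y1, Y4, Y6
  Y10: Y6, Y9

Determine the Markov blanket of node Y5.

A node's Markov blanket = Pa ∪ Ch ∪ (parents of Ch other than the node itself).
Pa(Y5) = {Y2, Y4}.
Ch(Y5) = {Y8}.
For each child, the remaining parents (spouses of Y5):
  parents(Y8) \ {Y5} = {Y1, Y2}.
So the Markov blanket of Y5 is {Y1, Y2, Y4, Y8}.

{Y1, Y2, Y4, Y8}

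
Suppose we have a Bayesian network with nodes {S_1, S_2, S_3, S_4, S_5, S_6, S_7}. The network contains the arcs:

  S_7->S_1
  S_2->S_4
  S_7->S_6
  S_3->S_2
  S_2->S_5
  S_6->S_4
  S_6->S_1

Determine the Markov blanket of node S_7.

{S_1, S_6}

Ch(S_7) = {S_1, S_6}.
Parents of S_7: none.
Co-parents of S_7 (other parents of its children):
  S_6: —
  S_1: S_6
Taking the union gives {S_1, S_6}.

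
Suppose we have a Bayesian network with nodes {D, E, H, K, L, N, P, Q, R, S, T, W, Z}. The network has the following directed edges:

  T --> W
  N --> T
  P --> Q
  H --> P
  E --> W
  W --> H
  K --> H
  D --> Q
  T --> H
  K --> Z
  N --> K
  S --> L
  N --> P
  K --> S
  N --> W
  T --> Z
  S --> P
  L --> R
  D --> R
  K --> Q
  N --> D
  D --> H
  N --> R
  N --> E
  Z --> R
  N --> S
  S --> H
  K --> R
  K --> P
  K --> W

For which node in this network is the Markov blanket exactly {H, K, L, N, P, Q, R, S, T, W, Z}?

D

The target node must have every member of {H, K, L, N, P, Q, R, S, T, W, Z} as a parent, child, or co-parent, and no others.
Parents of D: N; children: H, Q, R; co-parents: K, L, N, P, S, T, W, Z.
These exactly cover the given set, so the node is D.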